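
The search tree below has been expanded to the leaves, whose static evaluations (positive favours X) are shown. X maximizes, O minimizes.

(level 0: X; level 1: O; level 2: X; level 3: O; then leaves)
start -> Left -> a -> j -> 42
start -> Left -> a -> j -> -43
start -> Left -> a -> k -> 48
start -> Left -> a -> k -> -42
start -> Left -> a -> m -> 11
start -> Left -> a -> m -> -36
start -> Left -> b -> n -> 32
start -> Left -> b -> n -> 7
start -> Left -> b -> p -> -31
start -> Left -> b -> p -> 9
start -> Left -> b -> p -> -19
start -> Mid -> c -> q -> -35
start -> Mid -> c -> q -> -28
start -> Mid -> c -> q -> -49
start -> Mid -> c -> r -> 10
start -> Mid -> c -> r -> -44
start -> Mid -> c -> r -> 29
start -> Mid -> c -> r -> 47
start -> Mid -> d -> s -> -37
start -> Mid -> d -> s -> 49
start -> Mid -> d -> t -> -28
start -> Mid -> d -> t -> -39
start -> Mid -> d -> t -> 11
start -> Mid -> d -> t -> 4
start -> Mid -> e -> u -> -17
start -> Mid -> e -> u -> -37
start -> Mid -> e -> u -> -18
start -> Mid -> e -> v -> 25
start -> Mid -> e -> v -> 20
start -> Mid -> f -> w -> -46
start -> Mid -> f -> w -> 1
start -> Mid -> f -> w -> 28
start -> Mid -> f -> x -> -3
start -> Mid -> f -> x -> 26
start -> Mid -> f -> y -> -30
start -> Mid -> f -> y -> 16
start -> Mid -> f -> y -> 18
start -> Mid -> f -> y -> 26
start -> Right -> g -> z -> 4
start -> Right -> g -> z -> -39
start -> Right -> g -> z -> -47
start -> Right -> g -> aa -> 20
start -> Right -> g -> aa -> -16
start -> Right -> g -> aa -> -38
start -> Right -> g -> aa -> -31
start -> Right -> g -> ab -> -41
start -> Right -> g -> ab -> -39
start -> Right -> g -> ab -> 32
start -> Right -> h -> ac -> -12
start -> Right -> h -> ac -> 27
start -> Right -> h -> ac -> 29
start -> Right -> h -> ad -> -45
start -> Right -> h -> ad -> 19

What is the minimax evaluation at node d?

s (O): min(-37, 49) = -37
t (O): min(-28, -39, 11, 4) = -39
d (X): max(-37, -39) = -37

-37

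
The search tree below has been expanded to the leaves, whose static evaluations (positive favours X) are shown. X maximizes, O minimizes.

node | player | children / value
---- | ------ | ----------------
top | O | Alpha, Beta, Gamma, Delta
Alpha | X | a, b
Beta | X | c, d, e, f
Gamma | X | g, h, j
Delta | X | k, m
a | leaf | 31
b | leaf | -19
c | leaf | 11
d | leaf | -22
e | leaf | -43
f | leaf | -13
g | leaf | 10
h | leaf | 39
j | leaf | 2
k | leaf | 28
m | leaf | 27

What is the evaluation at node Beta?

11

Beta (X): max(11, -22, -43, -13) = 11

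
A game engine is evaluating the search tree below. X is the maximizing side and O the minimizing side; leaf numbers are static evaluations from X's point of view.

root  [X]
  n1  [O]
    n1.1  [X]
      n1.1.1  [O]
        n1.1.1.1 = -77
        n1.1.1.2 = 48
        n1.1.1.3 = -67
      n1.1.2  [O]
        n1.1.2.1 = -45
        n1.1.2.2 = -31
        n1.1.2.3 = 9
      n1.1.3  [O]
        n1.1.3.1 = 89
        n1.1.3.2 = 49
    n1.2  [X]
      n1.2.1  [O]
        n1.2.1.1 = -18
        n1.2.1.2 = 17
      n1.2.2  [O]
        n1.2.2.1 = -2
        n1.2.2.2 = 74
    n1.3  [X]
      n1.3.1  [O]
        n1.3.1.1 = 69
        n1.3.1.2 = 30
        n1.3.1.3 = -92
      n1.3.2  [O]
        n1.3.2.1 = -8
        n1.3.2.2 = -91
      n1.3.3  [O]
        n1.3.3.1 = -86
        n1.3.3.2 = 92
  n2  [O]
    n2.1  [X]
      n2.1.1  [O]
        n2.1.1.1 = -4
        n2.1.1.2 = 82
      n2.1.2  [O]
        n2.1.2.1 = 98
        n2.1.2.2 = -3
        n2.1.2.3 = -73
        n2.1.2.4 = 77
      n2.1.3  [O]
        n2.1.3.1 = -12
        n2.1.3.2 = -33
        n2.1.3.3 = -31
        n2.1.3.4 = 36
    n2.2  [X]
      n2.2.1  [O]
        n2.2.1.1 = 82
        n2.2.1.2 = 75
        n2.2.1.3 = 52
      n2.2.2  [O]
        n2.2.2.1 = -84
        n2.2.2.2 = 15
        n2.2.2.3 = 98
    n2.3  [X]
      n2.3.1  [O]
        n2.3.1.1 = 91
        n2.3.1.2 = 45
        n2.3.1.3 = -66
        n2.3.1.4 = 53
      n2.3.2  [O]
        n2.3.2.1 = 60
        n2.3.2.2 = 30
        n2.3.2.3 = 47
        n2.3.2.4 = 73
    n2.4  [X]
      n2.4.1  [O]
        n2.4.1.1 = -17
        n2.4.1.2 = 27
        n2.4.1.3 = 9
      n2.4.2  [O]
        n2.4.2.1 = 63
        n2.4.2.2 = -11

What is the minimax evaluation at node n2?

n2.1.1 (O): min(-4, 82) = -4
n2.1.2 (O): min(98, -3, -73, 77) = -73
n2.1.3 (O): min(-12, -33, -31, 36) = -33
n2.1 (X): max(-4, -73, -33) = -4
n2.2.1 (O): min(82, 75, 52) = 52
n2.2.2 (O): min(-84, 15, 98) = -84
n2.2 (X): max(52, -84) = 52
n2.3.1 (O): min(91, 45, -66, 53) = -66
n2.3.2 (O): min(60, 30, 47, 73) = 30
n2.3 (X): max(-66, 30) = 30
n2.4.1 (O): min(-17, 27, 9) = -17
n2.4.2 (O): min(63, -11) = -11
n2.4 (X): max(-17, -11) = -11
n2 (O): min(-4, 52, 30, -11) = -11

-11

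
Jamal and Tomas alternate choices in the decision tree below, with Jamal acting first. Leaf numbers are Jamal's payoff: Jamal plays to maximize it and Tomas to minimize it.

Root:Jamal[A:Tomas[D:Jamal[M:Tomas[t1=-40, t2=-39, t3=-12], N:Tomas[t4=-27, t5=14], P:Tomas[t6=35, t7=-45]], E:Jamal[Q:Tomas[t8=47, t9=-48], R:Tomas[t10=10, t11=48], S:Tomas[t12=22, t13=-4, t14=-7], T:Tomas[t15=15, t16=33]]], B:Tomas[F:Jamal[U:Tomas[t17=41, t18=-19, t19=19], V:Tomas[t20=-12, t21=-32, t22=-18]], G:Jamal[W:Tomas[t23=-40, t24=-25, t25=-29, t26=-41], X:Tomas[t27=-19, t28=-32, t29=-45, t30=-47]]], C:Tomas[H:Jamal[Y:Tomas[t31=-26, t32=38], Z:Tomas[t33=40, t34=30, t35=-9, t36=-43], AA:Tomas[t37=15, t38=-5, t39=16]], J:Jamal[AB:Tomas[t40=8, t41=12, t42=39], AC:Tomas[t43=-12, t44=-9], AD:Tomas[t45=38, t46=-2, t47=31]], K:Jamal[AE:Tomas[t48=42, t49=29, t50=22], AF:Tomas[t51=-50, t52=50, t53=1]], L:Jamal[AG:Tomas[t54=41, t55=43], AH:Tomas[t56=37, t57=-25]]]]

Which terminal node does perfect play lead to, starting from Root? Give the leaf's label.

M (Tomas): min(-40, -39, -12) = -40
N (Tomas): min(-27, 14) = -27
P (Tomas): min(35, -45) = -45
D (Jamal): max(-40, -27, -45) = -27
Q (Tomas): min(47, -48) = -48
R (Tomas): min(10, 48) = 10
S (Tomas): min(22, -4, -7) = -7
T (Tomas): min(15, 33) = 15
E (Jamal): max(-48, 10, -7, 15) = 15
A (Tomas): min(-27, 15) = -27
U (Tomas): min(41, -19, 19) = -19
V (Tomas): min(-12, -32, -18) = -32
F (Jamal): max(-19, -32) = -19
W (Tomas): min(-40, -25, -29, -41) = -41
X (Tomas): min(-19, -32, -45, -47) = -47
G (Jamal): max(-41, -47) = -41
B (Tomas): min(-19, -41) = -41
Y (Tomas): min(-26, 38) = -26
Z (Tomas): min(40, 30, -9, -43) = -43
AA (Tomas): min(15, -5, 16) = -5
H (Jamal): max(-26, -43, -5) = -5
AB (Tomas): min(8, 12, 39) = 8
AC (Tomas): min(-12, -9) = -12
AD (Tomas): min(38, -2, 31) = -2
J (Jamal): max(8, -12, -2) = 8
AE (Tomas): min(42, 29, 22) = 22
AF (Tomas): min(-50, 50, 1) = -50
K (Jamal): max(22, -50) = 22
AG (Tomas): min(41, 43) = 41
AH (Tomas): min(37, -25) = -25
L (Jamal): max(41, -25) = 41
C (Tomas): min(-5, 8, 22, 41) = -5
Root (Jamal): max(-27, -41, -5) = -5
At Root, Jamal picks C (highest: -5).
At C, Tomas picks H (lowest: -5).
At H, Jamal picks AA (highest: -5).
At AA, Tomas picks t38 (lowest: -5).
Terminal value -5.

t38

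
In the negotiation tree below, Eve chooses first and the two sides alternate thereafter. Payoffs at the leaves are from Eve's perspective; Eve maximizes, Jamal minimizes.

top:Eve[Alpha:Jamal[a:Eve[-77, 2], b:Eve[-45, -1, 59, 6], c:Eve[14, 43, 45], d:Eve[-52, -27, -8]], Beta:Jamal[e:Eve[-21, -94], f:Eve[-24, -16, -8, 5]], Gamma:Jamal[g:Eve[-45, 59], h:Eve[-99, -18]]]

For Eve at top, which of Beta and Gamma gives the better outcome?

e (Eve): max(-21, -94) = -21
f (Eve): max(-24, -16, -8, 5) = 5
Beta (Jamal): min(-21, 5) = -21
g (Eve): max(-45, 59) = 59
h (Eve): max(-99, -18) = -18
Gamma (Jamal): min(59, -18) = -18
Eve prefers the higher value; Beta=-21, Gamma=-18. Gamma is better since -18 > -21.

Gamma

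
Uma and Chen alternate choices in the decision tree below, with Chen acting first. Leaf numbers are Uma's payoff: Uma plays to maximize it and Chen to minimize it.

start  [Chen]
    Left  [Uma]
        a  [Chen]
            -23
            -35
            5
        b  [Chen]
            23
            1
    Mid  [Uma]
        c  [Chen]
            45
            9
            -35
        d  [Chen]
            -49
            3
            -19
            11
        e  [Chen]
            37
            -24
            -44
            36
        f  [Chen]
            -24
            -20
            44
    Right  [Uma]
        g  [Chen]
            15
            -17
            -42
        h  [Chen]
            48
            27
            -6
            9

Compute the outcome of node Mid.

-24

c (Chen): min(45, 9, -35) = -35
d (Chen): min(-49, 3, -19, 11) = -49
e (Chen): min(37, -24, -44, 36) = -44
f (Chen): min(-24, -20, 44) = -24
Mid (Uma): max(-35, -49, -44, -24) = -24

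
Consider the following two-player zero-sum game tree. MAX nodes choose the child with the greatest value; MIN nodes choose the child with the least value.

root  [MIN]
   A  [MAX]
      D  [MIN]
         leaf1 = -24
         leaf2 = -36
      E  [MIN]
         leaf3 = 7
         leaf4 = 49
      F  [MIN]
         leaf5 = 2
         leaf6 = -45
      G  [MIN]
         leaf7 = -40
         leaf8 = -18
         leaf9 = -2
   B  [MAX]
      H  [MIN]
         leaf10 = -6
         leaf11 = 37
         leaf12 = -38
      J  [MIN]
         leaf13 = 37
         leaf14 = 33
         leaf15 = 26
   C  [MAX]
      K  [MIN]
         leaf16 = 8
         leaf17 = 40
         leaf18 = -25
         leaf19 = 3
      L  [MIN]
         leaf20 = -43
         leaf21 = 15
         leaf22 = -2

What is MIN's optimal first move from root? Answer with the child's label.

C

D (MIN): min(-24, -36) = -36
E (MIN): min(7, 49) = 7
F (MIN): min(2, -45) = -45
G (MIN): min(-40, -18, -2) = -40
A (MAX): max(-36, 7, -45, -40) = 7
H (MIN): min(-6, 37, -38) = -38
J (MIN): min(37, 33, 26) = 26
B (MAX): max(-38, 26) = 26
K (MIN): min(8, 40, -25, 3) = -25
L (MIN): min(-43, 15, -2) = -43
C (MAX): max(-25, -43) = -25
root (MIN): min(7, 26, -25) = -25
MIN at root wants the lowest of {A=7, B=26, C=-25}, so chooses C.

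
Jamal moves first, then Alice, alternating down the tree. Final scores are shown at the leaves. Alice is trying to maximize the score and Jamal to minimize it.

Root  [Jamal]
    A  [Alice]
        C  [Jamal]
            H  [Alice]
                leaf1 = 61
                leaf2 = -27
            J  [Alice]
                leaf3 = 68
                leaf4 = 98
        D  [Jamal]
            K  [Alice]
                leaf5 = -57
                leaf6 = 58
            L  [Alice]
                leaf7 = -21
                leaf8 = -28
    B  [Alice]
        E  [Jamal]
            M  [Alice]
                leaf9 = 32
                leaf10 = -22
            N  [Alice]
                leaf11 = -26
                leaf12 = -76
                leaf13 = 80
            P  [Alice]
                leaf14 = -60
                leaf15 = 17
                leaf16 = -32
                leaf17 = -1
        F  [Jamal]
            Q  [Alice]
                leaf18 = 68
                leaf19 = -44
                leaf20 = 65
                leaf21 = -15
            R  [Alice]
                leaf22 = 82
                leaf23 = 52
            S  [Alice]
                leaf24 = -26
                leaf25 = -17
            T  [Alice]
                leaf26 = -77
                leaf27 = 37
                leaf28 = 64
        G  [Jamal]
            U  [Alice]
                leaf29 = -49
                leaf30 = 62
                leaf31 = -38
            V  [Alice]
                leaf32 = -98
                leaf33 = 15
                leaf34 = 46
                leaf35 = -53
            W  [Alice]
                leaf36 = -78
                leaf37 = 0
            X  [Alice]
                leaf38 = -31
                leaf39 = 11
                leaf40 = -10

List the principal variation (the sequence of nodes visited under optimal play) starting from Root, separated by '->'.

Root -> B -> E -> P -> leaf15

H (Alice): max(61, -27) = 61
J (Alice): max(68, 98) = 98
C (Jamal): min(61, 98) = 61
K (Alice): max(-57, 58) = 58
L (Alice): max(-21, -28) = -21
D (Jamal): min(58, -21) = -21
A (Alice): max(61, -21) = 61
M (Alice): max(32, -22) = 32
N (Alice): max(-26, -76, 80) = 80
P (Alice): max(-60, 17, -32, -1) = 17
E (Jamal): min(32, 80, 17) = 17
Q (Alice): max(68, -44, 65, -15) = 68
R (Alice): max(82, 52) = 82
S (Alice): max(-26, -17) = -17
T (Alice): max(-77, 37, 64) = 64
F (Jamal): min(68, 82, -17, 64) = -17
U (Alice): max(-49, 62, -38) = 62
V (Alice): max(-98, 15, 46, -53) = 46
W (Alice): max(-78, 0) = 0
X (Alice): max(-31, 11, -10) = 11
G (Jamal): min(62, 46, 0, 11) = 0
B (Alice): max(17, -17, 0) = 17
Root (Jamal): min(61, 17) = 17
At Root, Jamal picks B (lowest: 17).
At B, Alice picks E (highest: 17).
At E, Jamal picks P (lowest: 17).
At P, Alice picks leaf15 (highest: 17).
Terminal value 17.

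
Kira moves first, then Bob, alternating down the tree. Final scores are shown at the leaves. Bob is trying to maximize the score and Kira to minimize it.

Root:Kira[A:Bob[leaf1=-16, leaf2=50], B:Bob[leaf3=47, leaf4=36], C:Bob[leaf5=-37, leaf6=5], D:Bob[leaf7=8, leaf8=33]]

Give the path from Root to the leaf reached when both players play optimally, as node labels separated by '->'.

Root -> C -> leaf6

A (Bob): max(-16, 50) = 50
B (Bob): max(47, 36) = 47
C (Bob): max(-37, 5) = 5
D (Bob): max(8, 33) = 33
Root (Kira): min(50, 47, 5, 33) = 5
At Root, Kira picks C (lowest: 5).
At C, Bob picks leaf6 (highest: 5).
Terminal value 5.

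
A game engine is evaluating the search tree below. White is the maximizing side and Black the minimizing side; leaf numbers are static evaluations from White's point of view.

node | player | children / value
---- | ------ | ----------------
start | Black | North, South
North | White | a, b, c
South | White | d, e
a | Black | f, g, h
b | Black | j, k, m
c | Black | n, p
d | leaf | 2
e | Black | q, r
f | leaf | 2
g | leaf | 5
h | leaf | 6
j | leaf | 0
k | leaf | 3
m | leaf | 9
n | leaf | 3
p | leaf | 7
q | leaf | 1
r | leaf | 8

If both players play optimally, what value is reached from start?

2

a (Black): min(2, 5, 6) = 2
b (Black): min(0, 3, 9) = 0
c (Black): min(3, 7) = 3
North (White): max(2, 0, 3) = 3
e (Black): min(1, 8) = 1
South (White): max(2, 1) = 2
start (Black): min(3, 2) = 2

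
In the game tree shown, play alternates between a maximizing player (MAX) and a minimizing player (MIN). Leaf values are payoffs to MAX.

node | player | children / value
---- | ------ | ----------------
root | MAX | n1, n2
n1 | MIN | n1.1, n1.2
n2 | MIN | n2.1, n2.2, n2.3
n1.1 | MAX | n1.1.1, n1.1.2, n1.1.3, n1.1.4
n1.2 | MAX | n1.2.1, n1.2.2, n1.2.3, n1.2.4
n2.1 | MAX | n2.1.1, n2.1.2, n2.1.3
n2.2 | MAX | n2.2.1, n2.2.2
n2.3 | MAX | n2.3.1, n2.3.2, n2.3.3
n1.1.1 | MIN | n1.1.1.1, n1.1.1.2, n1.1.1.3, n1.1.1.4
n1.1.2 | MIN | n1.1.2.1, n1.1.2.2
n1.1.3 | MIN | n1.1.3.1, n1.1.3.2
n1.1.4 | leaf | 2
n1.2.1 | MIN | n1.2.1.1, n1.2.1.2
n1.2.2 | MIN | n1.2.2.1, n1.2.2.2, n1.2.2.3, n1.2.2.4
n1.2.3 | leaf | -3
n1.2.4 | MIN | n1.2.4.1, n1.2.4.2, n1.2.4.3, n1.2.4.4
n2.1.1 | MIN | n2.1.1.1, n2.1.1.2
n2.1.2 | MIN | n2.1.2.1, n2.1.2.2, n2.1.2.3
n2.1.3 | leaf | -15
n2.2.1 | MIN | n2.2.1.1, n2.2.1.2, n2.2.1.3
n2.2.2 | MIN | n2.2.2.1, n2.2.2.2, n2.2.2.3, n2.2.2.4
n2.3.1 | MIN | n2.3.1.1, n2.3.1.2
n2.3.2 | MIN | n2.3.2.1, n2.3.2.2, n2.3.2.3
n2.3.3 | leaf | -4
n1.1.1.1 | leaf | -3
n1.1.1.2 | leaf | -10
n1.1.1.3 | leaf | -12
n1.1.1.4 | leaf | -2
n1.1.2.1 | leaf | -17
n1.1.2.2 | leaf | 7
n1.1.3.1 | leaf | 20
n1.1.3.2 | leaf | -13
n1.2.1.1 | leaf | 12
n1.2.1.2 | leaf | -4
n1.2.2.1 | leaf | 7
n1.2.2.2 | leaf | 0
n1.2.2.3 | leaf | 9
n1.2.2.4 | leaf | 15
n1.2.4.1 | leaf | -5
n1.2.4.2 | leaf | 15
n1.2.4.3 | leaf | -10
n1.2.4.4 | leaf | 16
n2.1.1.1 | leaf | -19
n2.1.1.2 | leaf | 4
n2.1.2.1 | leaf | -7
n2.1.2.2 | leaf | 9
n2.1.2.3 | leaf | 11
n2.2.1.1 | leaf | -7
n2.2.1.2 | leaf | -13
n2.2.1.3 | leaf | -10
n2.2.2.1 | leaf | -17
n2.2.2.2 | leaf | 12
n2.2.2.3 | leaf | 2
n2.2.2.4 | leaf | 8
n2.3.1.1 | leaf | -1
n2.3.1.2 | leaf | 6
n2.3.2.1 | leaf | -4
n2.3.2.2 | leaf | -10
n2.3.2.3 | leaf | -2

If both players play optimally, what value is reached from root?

0

n1.1.1 (MIN): min(-3, -10, -12, -2) = -12
n1.1.2 (MIN): min(-17, 7) = -17
n1.1.3 (MIN): min(20, -13) = -13
n1.1 (MAX): max(-12, -17, -13, 2) = 2
n1.2.1 (MIN): min(12, -4) = -4
n1.2.2 (MIN): min(7, 0, 9, 15) = 0
n1.2.4 (MIN): min(-5, 15, -10, 16) = -10
n1.2 (MAX): max(-4, 0, -3, -10) = 0
n1 (MIN): min(2, 0) = 0
n2.1.1 (MIN): min(-19, 4) = -19
n2.1.2 (MIN): min(-7, 9, 11) = -7
n2.1 (MAX): max(-19, -7, -15) = -7
n2.2.1 (MIN): min(-7, -13, -10) = -13
n2.2.2 (MIN): min(-17, 12, 2, 8) = -17
n2.2 (MAX): max(-13, -17) = -13
n2.3.1 (MIN): min(-1, 6) = -1
n2.3.2 (MIN): min(-4, -10, -2) = -10
n2.3 (MAX): max(-1, -10, -4) = -1
n2 (MIN): min(-7, -13, -1) = -13
root (MAX): max(0, -13) = 0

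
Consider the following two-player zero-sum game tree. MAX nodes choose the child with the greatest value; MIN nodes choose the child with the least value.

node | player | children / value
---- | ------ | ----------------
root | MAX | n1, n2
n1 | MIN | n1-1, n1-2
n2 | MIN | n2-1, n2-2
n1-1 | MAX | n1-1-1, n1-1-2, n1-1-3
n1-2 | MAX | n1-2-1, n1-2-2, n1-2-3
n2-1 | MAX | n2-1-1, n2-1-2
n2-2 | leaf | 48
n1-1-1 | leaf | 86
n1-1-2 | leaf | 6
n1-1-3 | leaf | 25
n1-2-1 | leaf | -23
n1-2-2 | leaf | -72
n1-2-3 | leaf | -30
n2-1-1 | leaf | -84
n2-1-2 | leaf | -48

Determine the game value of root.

-23

n1-1 (MAX): max(86, 6, 25) = 86
n1-2 (MAX): max(-23, -72, -30) = -23
n1 (MIN): min(86, -23) = -23
n2-1 (MAX): max(-84, -48) = -48
n2 (MIN): min(-48, 48) = -48
root (MAX): max(-23, -48) = -23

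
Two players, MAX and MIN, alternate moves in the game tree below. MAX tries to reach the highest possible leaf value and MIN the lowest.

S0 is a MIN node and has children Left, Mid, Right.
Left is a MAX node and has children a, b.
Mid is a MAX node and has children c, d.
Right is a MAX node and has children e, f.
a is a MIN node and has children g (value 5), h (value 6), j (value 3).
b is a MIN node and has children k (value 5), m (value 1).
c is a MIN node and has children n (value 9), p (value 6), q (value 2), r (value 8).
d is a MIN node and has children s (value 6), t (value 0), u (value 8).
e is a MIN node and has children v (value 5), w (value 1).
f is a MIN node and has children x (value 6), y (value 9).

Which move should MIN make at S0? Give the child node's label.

Mid

a (MIN): min(5, 6, 3) = 3
b (MIN): min(5, 1) = 1
Left (MAX): max(3, 1) = 3
c (MIN): min(9, 6, 2, 8) = 2
d (MIN): min(6, 0, 8) = 0
Mid (MAX): max(2, 0) = 2
e (MIN): min(5, 1) = 1
f (MIN): min(6, 9) = 6
Right (MAX): max(1, 6) = 6
S0 (MIN): min(3, 2, 6) = 2
MIN at S0 wants the lowest of {Left=3, Mid=2, Right=6}, so chooses Mid.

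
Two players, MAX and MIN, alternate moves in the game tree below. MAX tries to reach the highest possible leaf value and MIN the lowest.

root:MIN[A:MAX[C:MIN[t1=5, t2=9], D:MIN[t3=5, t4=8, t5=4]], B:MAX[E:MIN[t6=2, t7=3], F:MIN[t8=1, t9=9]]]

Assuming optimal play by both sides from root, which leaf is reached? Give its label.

C (MIN): min(5, 9) = 5
D (MIN): min(5, 8, 4) = 4
A (MAX): max(5, 4) = 5
E (MIN): min(2, 3) = 2
F (MIN): min(1, 9) = 1
B (MAX): max(2, 1) = 2
root (MIN): min(5, 2) = 2
At root, MIN picks B (lowest: 2).
At B, MAX picks E (highest: 2).
At E, MIN picks t6 (lowest: 2).
Terminal value 2.

t6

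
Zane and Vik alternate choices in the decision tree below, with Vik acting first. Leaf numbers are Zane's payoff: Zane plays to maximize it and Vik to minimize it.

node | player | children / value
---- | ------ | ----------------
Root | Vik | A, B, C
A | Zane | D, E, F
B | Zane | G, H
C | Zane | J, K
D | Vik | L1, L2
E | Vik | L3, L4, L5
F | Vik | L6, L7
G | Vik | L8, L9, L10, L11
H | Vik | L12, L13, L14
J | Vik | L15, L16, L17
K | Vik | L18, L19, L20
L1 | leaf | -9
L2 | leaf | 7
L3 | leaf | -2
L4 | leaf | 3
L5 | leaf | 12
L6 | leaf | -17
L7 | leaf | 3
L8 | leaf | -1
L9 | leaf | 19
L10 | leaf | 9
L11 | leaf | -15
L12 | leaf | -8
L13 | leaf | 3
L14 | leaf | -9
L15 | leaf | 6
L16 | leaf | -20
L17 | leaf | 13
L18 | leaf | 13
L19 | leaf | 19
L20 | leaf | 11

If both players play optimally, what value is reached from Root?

-9

D (Vik): min(-9, 7) = -9
E (Vik): min(-2, 3, 12) = -2
F (Vik): min(-17, 3) = -17
A (Zane): max(-9, -2, -17) = -2
G (Vik): min(-1, 19, 9, -15) = -15
H (Vik): min(-8, 3, -9) = -9
B (Zane): max(-15, -9) = -9
J (Vik): min(6, -20, 13) = -20
K (Vik): min(13, 19, 11) = 11
C (Zane): max(-20, 11) = 11
Root (Vik): min(-2, -9, 11) = -9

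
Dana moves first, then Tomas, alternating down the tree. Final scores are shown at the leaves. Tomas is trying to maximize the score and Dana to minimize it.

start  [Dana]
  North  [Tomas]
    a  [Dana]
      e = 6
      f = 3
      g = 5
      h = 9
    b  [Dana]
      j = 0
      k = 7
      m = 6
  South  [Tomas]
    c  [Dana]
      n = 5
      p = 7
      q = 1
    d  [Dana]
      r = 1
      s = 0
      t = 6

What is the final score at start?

a (Dana): min(6, 3, 5, 9) = 3
b (Dana): min(0, 7, 6) = 0
North (Tomas): max(3, 0) = 3
c (Dana): min(5, 7, 1) = 1
d (Dana): min(1, 0, 6) = 0
South (Tomas): max(1, 0) = 1
start (Dana): min(3, 1) = 1

1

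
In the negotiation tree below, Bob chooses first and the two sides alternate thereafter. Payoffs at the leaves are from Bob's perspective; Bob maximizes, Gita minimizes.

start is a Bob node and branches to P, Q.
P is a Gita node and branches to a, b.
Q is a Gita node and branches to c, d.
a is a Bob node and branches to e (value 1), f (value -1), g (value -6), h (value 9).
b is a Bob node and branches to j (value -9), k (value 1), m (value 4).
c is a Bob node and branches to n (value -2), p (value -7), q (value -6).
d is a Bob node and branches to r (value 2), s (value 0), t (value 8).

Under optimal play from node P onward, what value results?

4

a (Bob): max(1, -1, -6, 9) = 9
b (Bob): max(-9, 1, 4) = 4
P (Gita): min(9, 4) = 4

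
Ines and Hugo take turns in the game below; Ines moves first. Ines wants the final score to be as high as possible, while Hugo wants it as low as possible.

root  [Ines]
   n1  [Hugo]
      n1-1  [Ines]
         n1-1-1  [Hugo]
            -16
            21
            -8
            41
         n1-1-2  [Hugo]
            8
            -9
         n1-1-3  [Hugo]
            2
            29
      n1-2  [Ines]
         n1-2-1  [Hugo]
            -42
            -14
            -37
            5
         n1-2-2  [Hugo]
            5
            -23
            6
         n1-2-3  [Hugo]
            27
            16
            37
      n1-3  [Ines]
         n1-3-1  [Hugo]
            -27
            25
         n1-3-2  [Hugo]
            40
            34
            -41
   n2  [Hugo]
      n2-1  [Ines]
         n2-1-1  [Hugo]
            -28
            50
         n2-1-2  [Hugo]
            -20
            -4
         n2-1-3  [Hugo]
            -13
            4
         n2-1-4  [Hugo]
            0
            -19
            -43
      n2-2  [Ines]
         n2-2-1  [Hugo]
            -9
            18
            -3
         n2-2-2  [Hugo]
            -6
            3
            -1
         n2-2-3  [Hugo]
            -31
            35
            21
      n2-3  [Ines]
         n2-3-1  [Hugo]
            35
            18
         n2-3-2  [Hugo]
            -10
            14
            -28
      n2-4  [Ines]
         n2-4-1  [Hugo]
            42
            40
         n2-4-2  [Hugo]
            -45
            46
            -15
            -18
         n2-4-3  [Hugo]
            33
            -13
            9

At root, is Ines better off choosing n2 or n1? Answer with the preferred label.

n2

n2-1-1 (Hugo): min(-28, 50) = -28
n2-1-2 (Hugo): min(-20, -4) = -20
n2-1-3 (Hugo): min(-13, 4) = -13
n2-1-4 (Hugo): min(0, -19, -43) = -43
n2-1 (Ines): max(-28, -20, -13, -43) = -13
n2-2-1 (Hugo): min(-9, 18, -3) = -9
n2-2-2 (Hugo): min(-6, 3, -1) = -6
n2-2-3 (Hugo): min(-31, 35, 21) = -31
n2-2 (Ines): max(-9, -6, -31) = -6
n2-3-1 (Hugo): min(35, 18) = 18
n2-3-2 (Hugo): min(-10, 14, -28) = -28
n2-3 (Ines): max(18, -28) = 18
n2-4-1 (Hugo): min(42, 40) = 40
n2-4-2 (Hugo): min(-45, 46, -15, -18) = -45
n2-4-3 (Hugo): min(33, -13, 9) = -13
n2-4 (Ines): max(40, -45, -13) = 40
n2 (Hugo): min(-13, -6, 18, 40) = -13
n1-1-1 (Hugo): min(-16, 21, -8, 41) = -16
n1-1-2 (Hugo): min(8, -9) = -9
n1-1-3 (Hugo): min(2, 29) = 2
n1-1 (Ines): max(-16, -9, 2) = 2
n1-2-1 (Hugo): min(-42, -14, -37, 5) = -42
n1-2-2 (Hugo): min(5, -23, 6) = -23
n1-2-3 (Hugo): min(27, 16, 37) = 16
n1-2 (Ines): max(-42, -23, 16) = 16
n1-3-1 (Hugo): min(-27, 25) = -27
n1-3-2 (Hugo): min(40, 34, -41) = -41
n1-3 (Ines): max(-27, -41) = -27
n1 (Hugo): min(2, 16, -27) = -27
Ines prefers the higher value; n2=-13, n1=-27. n2 is better since -13 > -27.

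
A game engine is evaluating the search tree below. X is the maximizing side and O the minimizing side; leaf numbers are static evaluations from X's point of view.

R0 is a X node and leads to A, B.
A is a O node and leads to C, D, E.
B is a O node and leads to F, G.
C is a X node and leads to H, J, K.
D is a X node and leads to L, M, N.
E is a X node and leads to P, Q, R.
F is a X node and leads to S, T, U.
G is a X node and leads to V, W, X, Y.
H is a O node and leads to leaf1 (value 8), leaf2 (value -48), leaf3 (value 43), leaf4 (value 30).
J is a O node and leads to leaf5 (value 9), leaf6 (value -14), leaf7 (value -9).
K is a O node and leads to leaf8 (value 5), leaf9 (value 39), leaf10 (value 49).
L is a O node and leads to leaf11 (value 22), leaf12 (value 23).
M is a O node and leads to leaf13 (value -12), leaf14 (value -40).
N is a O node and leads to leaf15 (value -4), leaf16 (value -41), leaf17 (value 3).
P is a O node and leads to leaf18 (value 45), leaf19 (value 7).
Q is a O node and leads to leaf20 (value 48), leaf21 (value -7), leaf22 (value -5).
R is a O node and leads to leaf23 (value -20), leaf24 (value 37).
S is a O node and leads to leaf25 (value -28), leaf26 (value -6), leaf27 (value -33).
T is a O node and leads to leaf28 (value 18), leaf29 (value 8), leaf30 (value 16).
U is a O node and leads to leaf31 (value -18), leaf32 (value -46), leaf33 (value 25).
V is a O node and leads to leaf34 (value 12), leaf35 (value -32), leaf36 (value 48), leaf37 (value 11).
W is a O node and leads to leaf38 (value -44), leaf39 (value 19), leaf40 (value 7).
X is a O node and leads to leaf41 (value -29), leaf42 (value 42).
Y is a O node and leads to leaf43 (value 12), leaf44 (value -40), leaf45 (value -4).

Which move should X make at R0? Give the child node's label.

H (O): min(8, -48, 43, 30) = -48
J (O): min(9, -14, -9) = -14
K (O): min(5, 39, 49) = 5
C (X): max(-48, -14, 5) = 5
L (O): min(22, 23) = 22
M (O): min(-12, -40) = -40
N (O): min(-4, -41, 3) = -41
D (X): max(22, -40, -41) = 22
P (O): min(45, 7) = 7
Q (O): min(48, -7, -5) = -7
R (O): min(-20, 37) = -20
E (X): max(7, -7, -20) = 7
A (O): min(5, 22, 7) = 5
S (O): min(-28, -6, -33) = -33
T (O): min(18, 8, 16) = 8
U (O): min(-18, -46, 25) = -46
F (X): max(-33, 8, -46) = 8
V (O): min(12, -32, 48, 11) = -32
W (O): min(-44, 19, 7) = -44
X (O): min(-29, 42) = -29
Y (O): min(12, -40, -4) = -40
G (X): max(-32, -44, -29, -40) = -29
B (O): min(8, -29) = -29
R0 (X): max(5, -29) = 5
X at R0 wants the highest of {A=5, B=-29}, so chooses A.

A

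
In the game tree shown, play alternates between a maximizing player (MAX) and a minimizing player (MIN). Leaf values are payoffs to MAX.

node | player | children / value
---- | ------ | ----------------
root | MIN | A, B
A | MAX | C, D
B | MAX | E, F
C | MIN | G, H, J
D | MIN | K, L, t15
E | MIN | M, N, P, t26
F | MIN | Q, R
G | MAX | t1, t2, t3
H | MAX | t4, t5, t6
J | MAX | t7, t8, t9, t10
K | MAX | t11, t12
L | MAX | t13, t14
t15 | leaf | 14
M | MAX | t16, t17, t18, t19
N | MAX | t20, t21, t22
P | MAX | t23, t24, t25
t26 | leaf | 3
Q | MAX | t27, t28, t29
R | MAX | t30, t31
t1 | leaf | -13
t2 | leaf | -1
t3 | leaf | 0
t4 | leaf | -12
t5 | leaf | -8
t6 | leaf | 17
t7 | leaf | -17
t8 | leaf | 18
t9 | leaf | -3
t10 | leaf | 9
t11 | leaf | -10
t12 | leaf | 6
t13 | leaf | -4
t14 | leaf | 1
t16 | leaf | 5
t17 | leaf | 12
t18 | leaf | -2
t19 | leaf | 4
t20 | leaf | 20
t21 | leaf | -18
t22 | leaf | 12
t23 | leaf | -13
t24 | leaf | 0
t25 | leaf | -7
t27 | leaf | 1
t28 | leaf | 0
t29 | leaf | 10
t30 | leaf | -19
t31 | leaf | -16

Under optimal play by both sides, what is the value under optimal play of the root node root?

0

G (MAX): max(-13, -1, 0) = 0
H (MAX): max(-12, -8, 17) = 17
J (MAX): max(-17, 18, -3, 9) = 18
C (MIN): min(0, 17, 18) = 0
K (MAX): max(-10, 6) = 6
L (MAX): max(-4, 1) = 1
D (MIN): min(6, 1, 14) = 1
A (MAX): max(0, 1) = 1
M (MAX): max(5, 12, -2, 4) = 12
N (MAX): max(20, -18, 12) = 20
P (MAX): max(-13, 0, -7) = 0
E (MIN): min(12, 20, 0, 3) = 0
Q (MAX): max(1, 0, 10) = 10
R (MAX): max(-19, -16) = -16
F (MIN): min(10, -16) = -16
B (MAX): max(0, -16) = 0
root (MIN): min(1, 0) = 0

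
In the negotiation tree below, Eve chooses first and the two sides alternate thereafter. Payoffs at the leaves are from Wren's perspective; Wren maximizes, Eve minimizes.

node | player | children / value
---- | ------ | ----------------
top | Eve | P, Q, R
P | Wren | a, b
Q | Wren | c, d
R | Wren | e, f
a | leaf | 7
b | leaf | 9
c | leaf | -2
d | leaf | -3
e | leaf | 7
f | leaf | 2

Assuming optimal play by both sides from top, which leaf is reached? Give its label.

c

P (Wren): max(7, 9) = 9
Q (Wren): max(-2, -3) = -2
R (Wren): max(7, 2) = 7
top (Eve): min(9, -2, 7) = -2
At top, Eve picks Q (lowest: -2).
At Q, Wren picks c (highest: -2).
Terminal value -2.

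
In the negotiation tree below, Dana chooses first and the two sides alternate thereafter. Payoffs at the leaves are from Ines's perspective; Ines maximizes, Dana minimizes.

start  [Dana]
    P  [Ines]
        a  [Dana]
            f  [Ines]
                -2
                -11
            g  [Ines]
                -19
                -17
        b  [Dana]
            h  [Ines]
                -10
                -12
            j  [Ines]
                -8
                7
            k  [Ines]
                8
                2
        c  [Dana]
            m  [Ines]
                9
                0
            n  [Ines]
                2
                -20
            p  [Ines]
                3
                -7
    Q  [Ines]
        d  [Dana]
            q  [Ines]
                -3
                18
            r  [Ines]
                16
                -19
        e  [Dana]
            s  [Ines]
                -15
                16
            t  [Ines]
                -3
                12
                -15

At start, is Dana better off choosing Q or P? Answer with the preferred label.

q (Ines): max(-3, 18) = 18
r (Ines): max(16, -19) = 16
d (Dana): min(18, 16) = 16
s (Ines): max(-15, 16) = 16
t (Ines): max(-3, 12, -15) = 12
e (Dana): min(16, 12) = 12
Q (Ines): max(16, 12) = 16
f (Ines): max(-2, -11) = -2
g (Ines): max(-19, -17) = -17
a (Dana): min(-2, -17) = -17
h (Ines): max(-10, -12) = -10
j (Ines): max(-8, 7) = 7
k (Ines): max(8, 2) = 8
b (Dana): min(-10, 7, 8) = -10
m (Ines): max(9, 0) = 9
n (Ines): max(2, -20) = 2
p (Ines): max(3, -7) = 3
c (Dana): min(9, 2, 3) = 2
P (Ines): max(-17, -10, 2) = 2
Dana prefers the lower value; Q=16, P=2. P is better since 2 < 16.

P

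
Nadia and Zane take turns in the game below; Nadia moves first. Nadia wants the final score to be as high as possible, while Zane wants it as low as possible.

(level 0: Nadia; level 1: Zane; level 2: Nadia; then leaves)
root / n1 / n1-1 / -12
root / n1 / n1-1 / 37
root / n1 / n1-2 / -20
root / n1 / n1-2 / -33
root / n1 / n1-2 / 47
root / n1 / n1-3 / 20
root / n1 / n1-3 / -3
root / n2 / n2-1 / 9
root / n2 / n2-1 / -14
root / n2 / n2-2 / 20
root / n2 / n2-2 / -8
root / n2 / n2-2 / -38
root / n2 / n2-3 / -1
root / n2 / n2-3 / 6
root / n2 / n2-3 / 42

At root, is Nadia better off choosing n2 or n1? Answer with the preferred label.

n1

n2-1 (Nadia): max(9, -14) = 9
n2-2 (Nadia): max(20, -8, -38) = 20
n2-3 (Nadia): max(-1, 6, 42) = 42
n2 (Zane): min(9, 20, 42) = 9
n1-1 (Nadia): max(-12, 37) = 37
n1-2 (Nadia): max(-20, -33, 47) = 47
n1-3 (Nadia): max(20, -3) = 20
n1 (Zane): min(37, 47, 20) = 20
Nadia prefers the higher value; n2=9, n1=20. n1 is better since 20 > 9.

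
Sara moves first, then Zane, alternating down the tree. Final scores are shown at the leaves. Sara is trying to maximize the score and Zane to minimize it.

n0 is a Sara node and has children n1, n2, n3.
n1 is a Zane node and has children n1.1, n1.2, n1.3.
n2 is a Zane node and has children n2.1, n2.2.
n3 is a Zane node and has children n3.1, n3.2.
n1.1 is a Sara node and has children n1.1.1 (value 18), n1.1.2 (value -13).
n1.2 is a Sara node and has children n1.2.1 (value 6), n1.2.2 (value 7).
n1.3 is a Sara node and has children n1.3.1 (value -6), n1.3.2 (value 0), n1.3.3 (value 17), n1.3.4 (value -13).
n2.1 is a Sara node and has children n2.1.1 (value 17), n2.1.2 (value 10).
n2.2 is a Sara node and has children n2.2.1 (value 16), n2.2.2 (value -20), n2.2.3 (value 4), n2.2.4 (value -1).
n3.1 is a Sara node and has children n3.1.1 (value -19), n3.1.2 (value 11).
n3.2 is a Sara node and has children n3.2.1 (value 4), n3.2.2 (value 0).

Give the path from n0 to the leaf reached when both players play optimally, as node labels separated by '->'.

n1.1 (Sara): max(18, -13) = 18
n1.2 (Sara): max(6, 7) = 7
n1.3 (Sara): max(-6, 0, 17, -13) = 17
n1 (Zane): min(18, 7, 17) = 7
n2.1 (Sara): max(17, 10) = 17
n2.2 (Sara): max(16, -20, 4, -1) = 16
n2 (Zane): min(17, 16) = 16
n3.1 (Sara): max(-19, 11) = 11
n3.2 (Sara): max(4, 0) = 4
n3 (Zane): min(11, 4) = 4
n0 (Sara): max(7, 16, 4) = 16
At n0, Sara picks n2 (highest: 16).
At n2, Zane picks n2.2 (lowest: 16).
At n2.2, Sara picks n2.2.1 (highest: 16).
Terminal value 16.

n0 -> n2 -> n2.2 -> n2.2.1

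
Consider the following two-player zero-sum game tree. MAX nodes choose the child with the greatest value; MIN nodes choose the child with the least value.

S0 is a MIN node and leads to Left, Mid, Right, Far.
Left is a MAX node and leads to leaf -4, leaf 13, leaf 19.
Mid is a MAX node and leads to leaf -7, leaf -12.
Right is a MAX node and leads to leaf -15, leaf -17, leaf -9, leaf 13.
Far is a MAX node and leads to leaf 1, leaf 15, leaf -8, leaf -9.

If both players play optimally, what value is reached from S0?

Left (MAX): max(-4, 13, 19) = 19
Mid (MAX): max(-7, -12) = -7
Right (MAX): max(-15, -17, -9, 13) = 13
Far (MAX): max(1, 15, -8, -9) = 15
S0 (MIN): min(19, -7, 13, 15) = -7

-7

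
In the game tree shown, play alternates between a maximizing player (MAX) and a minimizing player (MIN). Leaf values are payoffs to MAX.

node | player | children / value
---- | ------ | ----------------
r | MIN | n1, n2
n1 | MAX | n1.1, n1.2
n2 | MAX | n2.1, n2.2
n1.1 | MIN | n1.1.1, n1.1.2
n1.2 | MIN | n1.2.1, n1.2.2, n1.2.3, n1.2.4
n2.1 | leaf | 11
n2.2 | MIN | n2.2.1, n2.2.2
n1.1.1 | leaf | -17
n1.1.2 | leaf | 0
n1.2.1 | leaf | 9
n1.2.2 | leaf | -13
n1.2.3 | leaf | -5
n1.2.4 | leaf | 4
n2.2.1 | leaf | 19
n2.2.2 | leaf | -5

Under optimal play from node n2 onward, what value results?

n2.2 (MIN): min(19, -5) = -5
n2 (MAX): max(11, -5) = 11

11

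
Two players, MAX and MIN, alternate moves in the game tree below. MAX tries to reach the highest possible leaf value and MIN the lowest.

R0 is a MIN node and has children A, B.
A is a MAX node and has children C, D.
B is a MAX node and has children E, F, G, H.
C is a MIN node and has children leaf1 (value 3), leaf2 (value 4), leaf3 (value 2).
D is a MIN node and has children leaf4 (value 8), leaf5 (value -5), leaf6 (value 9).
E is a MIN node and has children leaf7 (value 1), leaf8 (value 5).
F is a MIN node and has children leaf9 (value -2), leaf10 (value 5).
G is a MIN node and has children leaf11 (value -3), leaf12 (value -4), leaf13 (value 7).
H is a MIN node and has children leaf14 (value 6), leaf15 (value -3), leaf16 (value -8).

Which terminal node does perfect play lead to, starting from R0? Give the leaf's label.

leaf7

C (MIN): min(3, 4, 2) = 2
D (MIN): min(8, -5, 9) = -5
A (MAX): max(2, -5) = 2
E (MIN): min(1, 5) = 1
F (MIN): min(-2, 5) = -2
G (MIN): min(-3, -4, 7) = -4
H (MIN): min(6, -3, -8) = -8
B (MAX): max(1, -2, -4, -8) = 1
R0 (MIN): min(2, 1) = 1
At R0, MIN picks B (lowest: 1).
At B, MAX picks E (highest: 1).
At E, MIN picks leaf7 (lowest: 1).
Terminal value 1.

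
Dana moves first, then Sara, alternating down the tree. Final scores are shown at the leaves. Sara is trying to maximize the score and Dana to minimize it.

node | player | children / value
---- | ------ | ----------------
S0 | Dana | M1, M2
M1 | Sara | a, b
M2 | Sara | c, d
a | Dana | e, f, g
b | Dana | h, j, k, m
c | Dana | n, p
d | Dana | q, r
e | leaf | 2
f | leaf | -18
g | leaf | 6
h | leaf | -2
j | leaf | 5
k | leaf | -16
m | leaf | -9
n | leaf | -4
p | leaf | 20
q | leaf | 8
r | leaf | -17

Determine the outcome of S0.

a (Dana): min(2, -18, 6) = -18
b (Dana): min(-2, 5, -16, -9) = -16
M1 (Sara): max(-18, -16) = -16
c (Dana): min(-4, 20) = -4
d (Dana): min(8, -17) = -17
M2 (Sara): max(-4, -17) = -4
S0 (Dana): min(-16, -4) = -16

-16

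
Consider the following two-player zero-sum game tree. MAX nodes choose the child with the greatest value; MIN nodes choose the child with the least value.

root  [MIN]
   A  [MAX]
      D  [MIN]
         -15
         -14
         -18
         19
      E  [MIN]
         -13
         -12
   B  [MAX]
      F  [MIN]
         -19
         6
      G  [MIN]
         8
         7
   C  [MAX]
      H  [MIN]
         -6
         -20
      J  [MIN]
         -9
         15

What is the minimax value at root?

D (MIN): min(-15, -14, -18, 19) = -18
E (MIN): min(-13, -12) = -13
A (MAX): max(-18, -13) = -13
F (MIN): min(-19, 6) = -19
G (MIN): min(8, 7) = 7
B (MAX): max(-19, 7) = 7
H (MIN): min(-6, -20) = -20
J (MIN): min(-9, 15) = -9
C (MAX): max(-20, -9) = -9
root (MIN): min(-13, 7, -9) = -13

-13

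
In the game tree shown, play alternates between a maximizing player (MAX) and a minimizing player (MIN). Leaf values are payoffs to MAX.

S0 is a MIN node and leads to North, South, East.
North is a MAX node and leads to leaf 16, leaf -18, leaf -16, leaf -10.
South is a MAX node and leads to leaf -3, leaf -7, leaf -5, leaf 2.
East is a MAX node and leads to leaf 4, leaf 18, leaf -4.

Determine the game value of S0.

North (MAX): max(16, -18, -16, -10) = 16
South (MAX): max(-3, -7, -5, 2) = 2
East (MAX): max(4, 18, -4) = 18
S0 (MIN): min(16, 2, 18) = 2

2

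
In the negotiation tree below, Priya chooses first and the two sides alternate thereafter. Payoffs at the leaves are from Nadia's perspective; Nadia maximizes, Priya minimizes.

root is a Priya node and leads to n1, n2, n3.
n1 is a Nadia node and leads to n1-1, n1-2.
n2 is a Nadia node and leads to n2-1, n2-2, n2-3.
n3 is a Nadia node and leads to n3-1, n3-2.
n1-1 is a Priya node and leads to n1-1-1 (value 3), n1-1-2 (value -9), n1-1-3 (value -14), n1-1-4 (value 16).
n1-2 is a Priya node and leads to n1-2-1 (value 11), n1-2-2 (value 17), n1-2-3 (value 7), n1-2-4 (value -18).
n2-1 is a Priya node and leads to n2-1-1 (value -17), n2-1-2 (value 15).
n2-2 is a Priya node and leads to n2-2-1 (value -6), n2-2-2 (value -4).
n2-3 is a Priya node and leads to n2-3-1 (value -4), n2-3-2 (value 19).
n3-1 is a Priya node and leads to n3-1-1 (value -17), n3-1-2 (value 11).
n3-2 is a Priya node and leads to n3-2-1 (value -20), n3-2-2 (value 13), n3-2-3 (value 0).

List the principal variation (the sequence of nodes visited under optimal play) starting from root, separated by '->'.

n1-1 (Priya): min(3, -9, -14, 16) = -14
n1-2 (Priya): min(11, 17, 7, -18) = -18
n1 (Nadia): max(-14, -18) = -14
n2-1 (Priya): min(-17, 15) = -17
n2-2 (Priya): min(-6, -4) = -6
n2-3 (Priya): min(-4, 19) = -4
n2 (Nadia): max(-17, -6, -4) = -4
n3-1 (Priya): min(-17, 11) = -17
n3-2 (Priya): min(-20, 13, 0) = -20
n3 (Nadia): max(-17, -20) = -17
root (Priya): min(-14, -4, -17) = -17
At root, Priya picks n3 (lowest: -17).
At n3, Nadia picks n3-1 (highest: -17).
At n3-1, Priya picks n3-1-1 (lowest: -17).
Terminal value -17.

root -> n3 -> n3-1 -> n3-1-1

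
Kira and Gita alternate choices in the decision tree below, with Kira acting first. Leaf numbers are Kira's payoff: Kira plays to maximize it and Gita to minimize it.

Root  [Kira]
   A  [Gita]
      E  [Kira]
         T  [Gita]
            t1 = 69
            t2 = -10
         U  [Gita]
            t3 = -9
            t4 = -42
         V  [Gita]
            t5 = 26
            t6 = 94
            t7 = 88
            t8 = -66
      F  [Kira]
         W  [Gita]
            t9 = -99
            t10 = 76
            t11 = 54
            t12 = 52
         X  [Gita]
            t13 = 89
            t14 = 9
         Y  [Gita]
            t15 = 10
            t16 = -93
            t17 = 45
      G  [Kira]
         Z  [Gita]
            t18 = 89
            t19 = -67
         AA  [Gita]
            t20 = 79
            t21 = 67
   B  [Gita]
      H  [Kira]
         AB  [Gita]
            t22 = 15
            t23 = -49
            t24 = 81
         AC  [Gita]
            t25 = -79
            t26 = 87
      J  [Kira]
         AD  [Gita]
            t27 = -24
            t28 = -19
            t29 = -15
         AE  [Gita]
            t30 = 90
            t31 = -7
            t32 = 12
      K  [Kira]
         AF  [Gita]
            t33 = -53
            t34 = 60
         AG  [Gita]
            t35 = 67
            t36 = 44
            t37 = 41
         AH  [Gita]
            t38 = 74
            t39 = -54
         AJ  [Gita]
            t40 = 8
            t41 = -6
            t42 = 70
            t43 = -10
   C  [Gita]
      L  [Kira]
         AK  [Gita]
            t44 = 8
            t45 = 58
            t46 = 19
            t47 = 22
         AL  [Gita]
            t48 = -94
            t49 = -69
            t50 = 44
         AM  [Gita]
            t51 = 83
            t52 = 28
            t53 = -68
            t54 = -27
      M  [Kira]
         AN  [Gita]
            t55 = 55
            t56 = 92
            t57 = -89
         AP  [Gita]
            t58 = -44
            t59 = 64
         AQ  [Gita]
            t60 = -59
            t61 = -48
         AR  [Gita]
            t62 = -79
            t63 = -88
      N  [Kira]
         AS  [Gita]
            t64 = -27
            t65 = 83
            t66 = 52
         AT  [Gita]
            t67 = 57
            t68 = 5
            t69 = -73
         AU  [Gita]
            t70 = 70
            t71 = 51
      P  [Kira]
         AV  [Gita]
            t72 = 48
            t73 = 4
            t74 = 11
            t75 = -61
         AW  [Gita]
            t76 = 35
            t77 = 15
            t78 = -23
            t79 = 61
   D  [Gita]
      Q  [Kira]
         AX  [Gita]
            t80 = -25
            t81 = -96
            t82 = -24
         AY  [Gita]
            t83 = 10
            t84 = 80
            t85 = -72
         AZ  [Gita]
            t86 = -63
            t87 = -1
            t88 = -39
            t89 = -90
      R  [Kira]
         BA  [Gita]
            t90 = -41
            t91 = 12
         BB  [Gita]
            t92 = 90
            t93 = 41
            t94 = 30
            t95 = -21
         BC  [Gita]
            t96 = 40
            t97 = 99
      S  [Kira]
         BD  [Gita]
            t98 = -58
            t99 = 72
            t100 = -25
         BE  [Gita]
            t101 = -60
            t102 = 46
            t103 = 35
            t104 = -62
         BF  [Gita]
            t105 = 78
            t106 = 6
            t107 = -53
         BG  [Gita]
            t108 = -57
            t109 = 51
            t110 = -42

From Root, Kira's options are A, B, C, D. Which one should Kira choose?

A

T (Gita): min(69, -10) = -10
U (Gita): min(-9, -42) = -42
V (Gita): min(26, 94, 88, -66) = -66
E (Kira): max(-10, -42, -66) = -10
W (Gita): min(-99, 76, 54, 52) = -99
X (Gita): min(89, 9) = 9
Y (Gita): min(10, -93, 45) = -93
F (Kira): max(-99, 9, -93) = 9
Z (Gita): min(89, -67) = -67
AA (Gita): min(79, 67) = 67
G (Kira): max(-67, 67) = 67
A (Gita): min(-10, 9, 67) = -10
AB (Gita): min(15, -49, 81) = -49
AC (Gita): min(-79, 87) = -79
H (Kira): max(-49, -79) = -49
AD (Gita): min(-24, -19, -15) = -24
AE (Gita): min(90, -7, 12) = -7
J (Kira): max(-24, -7) = -7
AF (Gita): min(-53, 60) = -53
AG (Gita): min(67, 44, 41) = 41
AH (Gita): min(74, -54) = -54
AJ (Gita): min(8, -6, 70, -10) = -10
K (Kira): max(-53, 41, -54, -10) = 41
B (Gita): min(-49, -7, 41) = -49
AK (Gita): min(8, 58, 19, 22) = 8
AL (Gita): min(-94, -69, 44) = -94
AM (Gita): min(83, 28, -68, -27) = -68
L (Kira): max(8, -94, -68) = 8
AN (Gita): min(55, 92, -89) = -89
AP (Gita): min(-44, 64) = -44
AQ (Gita): min(-59, -48) = -59
AR (Gita): min(-79, -88) = -88
M (Kira): max(-89, -44, -59, -88) = -44
AS (Gita): min(-27, 83, 52) = -27
AT (Gita): min(57, 5, -73) = -73
AU (Gita): min(70, 51) = 51
N (Kira): max(-27, -73, 51) = 51
AV (Gita): min(48, 4, 11, -61) = -61
AW (Gita): min(35, 15, -23, 61) = -23
P (Kira): max(-61, -23) = -23
C (Gita): min(8, -44, 51, -23) = -44
AX (Gita): min(-25, -96, -24) = -96
AY (Gita): min(10, 80, -72) = -72
AZ (Gita): min(-63, -1, -39, -90) = -90
Q (Kira): max(-96, -72, -90) = -72
BA (Gita): min(-41, 12) = -41
BB (Gita): min(90, 41, 30, -21) = -21
BC (Gita): min(40, 99) = 40
R (Kira): max(-41, -21, 40) = 40
BD (Gita): min(-58, 72, -25) = -58
BE (Gita): min(-60, 46, 35, -62) = -62
BF (Gita): min(78, 6, -53) = -53
BG (Gita): min(-57, 51, -42) = -57
S (Kira): max(-58, -62, -53, -57) = -53
D (Gita): min(-72, 40, -53) = -72
Root (Kira): max(-10, -49, -44, -72) = -10
Kira at Root wants the highest of {A=-10, B=-49, C=-44, D=-72}, so chooses A.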